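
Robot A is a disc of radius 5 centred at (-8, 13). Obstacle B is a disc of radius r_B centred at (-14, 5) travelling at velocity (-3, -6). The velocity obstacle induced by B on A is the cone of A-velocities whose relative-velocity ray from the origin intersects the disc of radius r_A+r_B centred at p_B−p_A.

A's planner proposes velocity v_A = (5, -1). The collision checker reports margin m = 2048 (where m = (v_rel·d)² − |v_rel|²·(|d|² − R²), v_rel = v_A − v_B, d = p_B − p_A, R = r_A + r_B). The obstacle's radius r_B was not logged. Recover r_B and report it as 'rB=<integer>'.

m = 2048
d = (-6, -8);  v_rel = (8, 5),  |v_rel|² = 89
v_rel×d = (8)·(-8) − (5)·(-6) = -34
since m = R²·89 − (-34)²:  R² = (1156 + 2048) / 89 = 36
R = √36 = 6  ⇒  r_B = 6 − 5 = 1

rB=1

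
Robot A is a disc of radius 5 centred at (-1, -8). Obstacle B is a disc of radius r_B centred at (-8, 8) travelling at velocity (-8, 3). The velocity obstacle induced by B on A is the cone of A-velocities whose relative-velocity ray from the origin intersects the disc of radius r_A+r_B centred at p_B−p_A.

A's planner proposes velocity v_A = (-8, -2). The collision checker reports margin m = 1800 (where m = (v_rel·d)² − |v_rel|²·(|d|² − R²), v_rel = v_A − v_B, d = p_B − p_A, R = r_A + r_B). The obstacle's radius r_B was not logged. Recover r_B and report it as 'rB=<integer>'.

m = 1800
d = (-7, 16);  v_rel = (0, -5),  |v_rel|² = 25
v_rel×d = (0)·(16) − (-5)·(-7) = -35
since m = R²·25 − (-35)²:  R² = (1225 + 1800) / 25 = 121
R = √121 = 11  ⇒  r_B = 11 − 5 = 6

rB=6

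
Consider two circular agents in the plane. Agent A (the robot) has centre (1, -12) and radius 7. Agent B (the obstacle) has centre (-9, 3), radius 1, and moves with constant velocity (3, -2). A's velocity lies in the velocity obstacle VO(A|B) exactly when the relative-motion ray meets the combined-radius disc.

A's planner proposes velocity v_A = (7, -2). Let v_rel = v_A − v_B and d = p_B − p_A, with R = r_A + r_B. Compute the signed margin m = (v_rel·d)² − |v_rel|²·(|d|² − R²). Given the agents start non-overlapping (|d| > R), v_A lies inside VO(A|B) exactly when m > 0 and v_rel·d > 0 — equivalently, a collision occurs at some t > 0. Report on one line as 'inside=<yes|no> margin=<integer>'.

d = (-10, 15),  |d|² = 325;  R = 7+1 = 8,  c = 325−8² = 261
v_rel = (4, 0),  |v_rel|² = 16;  v_rel·d = (4)·(-10) + (0)·(15) = -40
16·t² + 80·t + 261 = 0  ⇒  m = (-40)² − 16·261 = -2576
m = -2576 < 0,  v_rel·d = -40 < 0  ⇒  outside

inside=no margin=-2576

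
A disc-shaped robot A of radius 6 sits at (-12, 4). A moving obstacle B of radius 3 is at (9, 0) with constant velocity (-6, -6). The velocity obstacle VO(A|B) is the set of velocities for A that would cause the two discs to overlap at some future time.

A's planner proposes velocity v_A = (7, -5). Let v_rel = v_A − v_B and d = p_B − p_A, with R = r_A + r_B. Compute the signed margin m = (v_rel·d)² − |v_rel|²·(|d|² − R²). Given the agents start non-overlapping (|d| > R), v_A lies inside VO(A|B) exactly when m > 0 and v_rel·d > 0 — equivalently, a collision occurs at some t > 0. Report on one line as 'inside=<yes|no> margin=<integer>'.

d = (21, -4),  |d|² = 457;  R = 6+3 = 9,  c = 457−9² = 376
v_rel = (13, 1),  |v_rel|² = 170;  v_rel·d = (13)·(21) + (1)·(-4) = 269
170·t² − 538·t + 376 = 0  ⇒  m = 269² − 170·376 = 8441
m = 8441 > 0,  v_rel·d = 269 > 0  ⇒  inside

inside=yes margin=8441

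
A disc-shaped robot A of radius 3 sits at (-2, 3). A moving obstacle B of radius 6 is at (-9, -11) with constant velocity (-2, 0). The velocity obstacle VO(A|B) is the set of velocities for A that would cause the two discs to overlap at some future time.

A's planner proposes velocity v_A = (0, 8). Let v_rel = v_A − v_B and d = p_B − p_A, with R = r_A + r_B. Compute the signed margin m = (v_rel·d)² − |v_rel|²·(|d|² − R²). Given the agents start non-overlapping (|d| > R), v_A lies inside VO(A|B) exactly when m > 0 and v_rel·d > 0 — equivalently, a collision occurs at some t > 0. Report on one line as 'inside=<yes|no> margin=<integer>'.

d = (-7, -14),  |d|² = 245;  R = 3+6 = 9,  c = 245−9² = 164
v_rel = (2, 8),  |v_rel|² = 68;  v_rel·d = (2)·(-7) + (8)·(-14) = -126
68·t² + 252·t + 164 = 0  ⇒  m = (-126)² − 68·164 = 4724
m = 4724 > 0,  v_rel·d = -126 < 0  ⇒  outside

inside=no margin=4724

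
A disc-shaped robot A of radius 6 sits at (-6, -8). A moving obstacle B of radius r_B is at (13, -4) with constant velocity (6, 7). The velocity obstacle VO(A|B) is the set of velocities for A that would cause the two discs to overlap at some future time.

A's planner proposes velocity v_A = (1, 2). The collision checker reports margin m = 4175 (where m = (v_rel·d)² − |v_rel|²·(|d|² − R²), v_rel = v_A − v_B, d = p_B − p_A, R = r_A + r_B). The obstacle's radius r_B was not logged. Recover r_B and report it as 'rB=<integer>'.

m = 4175
d = (19, 4);  v_rel = (-5, -5),  |v_rel|² = 50
v_rel×d = (-5)·(4) − (-5)·(19) = 75
since m = R²·50 − 75²:  R² = (5625 + 4175) / 50 = 196
R = √196 = 14  ⇒  r_B = 14 − 6 = 8

rB=8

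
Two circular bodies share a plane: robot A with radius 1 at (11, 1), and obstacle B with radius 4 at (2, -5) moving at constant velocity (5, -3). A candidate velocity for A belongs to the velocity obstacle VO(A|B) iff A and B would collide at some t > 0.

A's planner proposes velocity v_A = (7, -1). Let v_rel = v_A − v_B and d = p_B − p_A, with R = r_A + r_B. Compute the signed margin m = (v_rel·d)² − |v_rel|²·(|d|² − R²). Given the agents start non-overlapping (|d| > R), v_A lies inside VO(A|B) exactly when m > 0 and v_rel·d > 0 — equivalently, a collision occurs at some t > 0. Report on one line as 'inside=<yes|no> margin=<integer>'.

d = (-9, -6),  |d|² = 117;  R = 1+4 = 5,  c = 117−5² = 92
v_rel = (2, 2),  |v_rel|² = 8;  v_rel·d = (2)·(-9) + (2)·(-6) = -30
8·t² + 60·t + 92 = 0  ⇒  m = (-30)² − 8·92 = 164
m = 164 > 0,  v_rel·d = -30 < 0  ⇒  outside

inside=no margin=164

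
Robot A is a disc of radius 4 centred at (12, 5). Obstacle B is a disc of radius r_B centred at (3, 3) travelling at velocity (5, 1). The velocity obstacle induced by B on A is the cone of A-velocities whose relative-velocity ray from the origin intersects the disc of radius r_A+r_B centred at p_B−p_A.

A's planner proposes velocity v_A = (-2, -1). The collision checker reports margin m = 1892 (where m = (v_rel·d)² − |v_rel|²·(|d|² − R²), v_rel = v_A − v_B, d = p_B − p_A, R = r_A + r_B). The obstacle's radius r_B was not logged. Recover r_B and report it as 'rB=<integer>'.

m = 1892
d = (-9, -2);  v_rel = (-7, -2),  |v_rel|² = 53
v_rel×d = (-7)·(-2) − (-2)·(-9) = -4
since m = R²·53 − (-4)²:  R² = (16 + 1892) / 53 = 36
R = √36 = 6  ⇒  r_B = 6 − 4 = 2

rB=2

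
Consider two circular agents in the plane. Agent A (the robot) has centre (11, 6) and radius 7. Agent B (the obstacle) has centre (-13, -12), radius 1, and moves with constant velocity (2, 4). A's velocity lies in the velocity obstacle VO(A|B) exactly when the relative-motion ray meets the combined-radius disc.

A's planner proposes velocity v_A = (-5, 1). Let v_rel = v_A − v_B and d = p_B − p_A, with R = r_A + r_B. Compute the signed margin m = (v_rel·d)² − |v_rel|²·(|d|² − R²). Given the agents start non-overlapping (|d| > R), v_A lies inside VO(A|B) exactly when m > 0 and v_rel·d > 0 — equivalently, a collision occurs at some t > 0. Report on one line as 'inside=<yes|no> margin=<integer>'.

d = (-24, -18),  |d|² = 900;  R = 7+1 = 8,  c = 900−8² = 836
v_rel = (-7, -3),  |v_rel|² = 58;  v_rel·d = (-7)·(-24) + (-3)·(-18) = 222
58·t² − 444·t + 836 = 0  ⇒  m = 222² − 58·836 = 796
m = 796 > 0,  v_rel·d = 222 > 0  ⇒  inside

inside=yes margin=796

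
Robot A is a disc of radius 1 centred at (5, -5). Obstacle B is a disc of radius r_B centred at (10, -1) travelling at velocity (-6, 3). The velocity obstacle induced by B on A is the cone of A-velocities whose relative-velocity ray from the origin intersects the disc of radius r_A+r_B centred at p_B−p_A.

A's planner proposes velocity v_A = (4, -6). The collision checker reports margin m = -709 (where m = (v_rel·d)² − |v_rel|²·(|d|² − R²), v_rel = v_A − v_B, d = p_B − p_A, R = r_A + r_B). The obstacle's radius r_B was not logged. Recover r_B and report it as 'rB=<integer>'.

m = -709
d = (5, 4);  v_rel = (10, -9),  |v_rel|² = 181
v_rel×d = (10)·(4) − (-9)·(5) = 85
since m = R²·181 − 85²:  R² = (7225 + -709) / 181 = 36
R = √36 = 6  ⇒  r_B = 6 − 1 = 5

rB=5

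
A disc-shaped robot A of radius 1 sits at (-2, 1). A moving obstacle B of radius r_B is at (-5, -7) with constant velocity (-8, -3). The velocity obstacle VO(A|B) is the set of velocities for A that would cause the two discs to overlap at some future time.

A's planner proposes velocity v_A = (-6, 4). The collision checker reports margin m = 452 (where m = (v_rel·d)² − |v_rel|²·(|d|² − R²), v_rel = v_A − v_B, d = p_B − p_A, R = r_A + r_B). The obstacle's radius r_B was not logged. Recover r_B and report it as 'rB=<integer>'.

m = 452
d = (-3, -8);  v_rel = (2, 7),  |v_rel|² = 53
v_rel×d = (2)·(-8) − (7)·(-3) = 5
since m = R²·53 − 5²:  R² = (25 + 452) / 53 = 9
R = √9 = 3  ⇒  r_B = 3 − 1 = 2

rB=2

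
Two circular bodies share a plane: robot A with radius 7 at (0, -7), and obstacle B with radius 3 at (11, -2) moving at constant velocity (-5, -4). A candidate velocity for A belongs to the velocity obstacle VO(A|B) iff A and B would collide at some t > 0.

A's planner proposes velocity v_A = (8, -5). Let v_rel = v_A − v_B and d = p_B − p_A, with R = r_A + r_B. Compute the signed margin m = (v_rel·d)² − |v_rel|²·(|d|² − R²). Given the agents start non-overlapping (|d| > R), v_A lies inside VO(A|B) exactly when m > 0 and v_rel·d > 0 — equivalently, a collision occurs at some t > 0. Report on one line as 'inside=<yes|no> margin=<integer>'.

d = (11, 5),  |d|² = 146;  R = 7+3 = 10,  c = 146−10² = 46
v_rel = (13, -1),  |v_rel|² = 170;  v_rel·d = (13)·(11) + (-1)·(5) = 138
170·t² − 276·t + 46 = 0  ⇒  m = 138² − 170·46 = 11224
m = 11224 > 0,  v_rel·d = 138 > 0  ⇒  inside

inside=yes margin=11224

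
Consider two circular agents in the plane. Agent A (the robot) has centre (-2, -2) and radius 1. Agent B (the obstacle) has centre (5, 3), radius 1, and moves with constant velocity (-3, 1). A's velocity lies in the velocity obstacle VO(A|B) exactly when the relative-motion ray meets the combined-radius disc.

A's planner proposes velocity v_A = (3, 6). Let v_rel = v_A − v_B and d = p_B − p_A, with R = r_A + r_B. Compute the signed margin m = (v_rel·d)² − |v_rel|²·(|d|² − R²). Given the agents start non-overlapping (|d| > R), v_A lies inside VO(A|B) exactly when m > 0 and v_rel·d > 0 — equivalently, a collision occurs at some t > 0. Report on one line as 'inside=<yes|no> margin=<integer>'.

d = (7, 5),  |d|² = 74;  R = 1+1 = 2,  c = 74−2² = 70
v_rel = (6, 5),  |v_rel|² = 61;  v_rel·d = (6)·(7) + (5)·(5) = 67
61·t² − 134·t + 70 = 0  ⇒  m = 67² − 61·70 = 219
m = 219 > 0,  v_rel·d = 67 > 0  ⇒  inside

inside=yes margin=219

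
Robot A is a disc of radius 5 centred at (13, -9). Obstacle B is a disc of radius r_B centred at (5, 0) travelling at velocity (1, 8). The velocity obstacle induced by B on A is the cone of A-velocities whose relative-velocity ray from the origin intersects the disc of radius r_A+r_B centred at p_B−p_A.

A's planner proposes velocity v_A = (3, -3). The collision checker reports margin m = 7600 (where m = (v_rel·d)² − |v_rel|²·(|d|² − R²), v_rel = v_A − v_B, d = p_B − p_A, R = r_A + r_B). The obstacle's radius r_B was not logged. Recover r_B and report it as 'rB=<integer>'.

m = 7600
d = (-8, 9);  v_rel = (2, -11),  |v_rel|² = 125
v_rel×d = (2)·(9) − (-11)·(-8) = -70
since m = R²·125 − (-70)²:  R² = (4900 + 7600) / 125 = 100
R = √100 = 10  ⇒  r_B = 10 − 5 = 5

rB=5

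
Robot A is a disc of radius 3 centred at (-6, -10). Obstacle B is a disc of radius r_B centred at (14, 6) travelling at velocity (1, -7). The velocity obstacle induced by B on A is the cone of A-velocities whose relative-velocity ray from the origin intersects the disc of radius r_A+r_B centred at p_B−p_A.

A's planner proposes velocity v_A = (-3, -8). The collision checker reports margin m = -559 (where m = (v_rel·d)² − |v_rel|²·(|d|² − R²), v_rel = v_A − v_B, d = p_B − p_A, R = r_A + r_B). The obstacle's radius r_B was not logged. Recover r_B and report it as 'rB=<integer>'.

m = -559
d = (20, 16);  v_rel = (-4, -1),  |v_rel|² = 17
v_rel×d = (-4)·(16) − (-1)·(20) = -44
since m = R²·17 − (-44)²:  R² = (1936 + -559) / 17 = 81
R = √81 = 9  ⇒  r_B = 9 − 3 = 6

rB=6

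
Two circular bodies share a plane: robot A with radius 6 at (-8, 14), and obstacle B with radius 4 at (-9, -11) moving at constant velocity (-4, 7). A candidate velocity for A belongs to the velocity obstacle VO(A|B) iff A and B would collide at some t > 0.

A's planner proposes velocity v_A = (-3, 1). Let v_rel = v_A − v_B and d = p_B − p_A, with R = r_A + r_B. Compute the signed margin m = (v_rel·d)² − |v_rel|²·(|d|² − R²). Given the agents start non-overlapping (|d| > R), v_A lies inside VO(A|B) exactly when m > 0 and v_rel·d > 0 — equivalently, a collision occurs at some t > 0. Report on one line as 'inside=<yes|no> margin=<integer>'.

d = (-1, -25),  |d|² = 626;  R = 6+4 = 10,  c = 626−10² = 526
v_rel = (1, -6),  |v_rel|² = 37;  v_rel·d = (1)·(-1) + (-6)·(-25) = 149
37·t² − 298·t + 526 = 0  ⇒  m = 149² − 37·526 = 2739
m = 2739 > 0,  v_rel·d = 149 > 0  ⇒  inside

inside=yes margin=2739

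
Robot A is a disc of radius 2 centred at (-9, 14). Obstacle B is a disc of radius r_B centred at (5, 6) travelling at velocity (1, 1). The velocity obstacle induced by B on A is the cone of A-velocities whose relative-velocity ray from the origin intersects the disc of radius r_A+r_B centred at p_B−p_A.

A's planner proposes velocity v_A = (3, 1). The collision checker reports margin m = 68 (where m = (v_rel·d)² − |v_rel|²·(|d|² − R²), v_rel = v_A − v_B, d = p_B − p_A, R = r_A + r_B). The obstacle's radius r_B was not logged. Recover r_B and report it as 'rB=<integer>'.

m = 68
d = (14, -8);  v_rel = (2, 0),  |v_rel|² = 4
v_rel×d = (2)·(-8) − (0)·(14) = -16
since m = R²·4 − (-16)²:  R² = (256 + 68) / 4 = 81
R = √81 = 9  ⇒  r_B = 9 − 2 = 7

rB=7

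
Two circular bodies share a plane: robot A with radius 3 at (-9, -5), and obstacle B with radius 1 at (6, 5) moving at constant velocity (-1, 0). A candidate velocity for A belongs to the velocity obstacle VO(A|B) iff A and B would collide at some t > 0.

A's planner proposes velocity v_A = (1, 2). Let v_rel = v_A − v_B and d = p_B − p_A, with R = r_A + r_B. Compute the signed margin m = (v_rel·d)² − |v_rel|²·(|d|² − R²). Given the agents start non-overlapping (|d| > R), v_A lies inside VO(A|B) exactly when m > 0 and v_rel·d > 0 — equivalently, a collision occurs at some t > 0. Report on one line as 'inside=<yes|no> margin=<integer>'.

d = (15, 10),  |d|² = 325;  R = 3+1 = 4,  c = 325−4² = 309
v_rel = (2, 2),  |v_rel|² = 8;  v_rel·d = (2)·(15) + (2)·(10) = 50
8·t² − 100·t + 309 = 0  ⇒  m = 50² − 8·309 = 28
m = 28 > 0,  v_rel·d = 50 > 0  ⇒  inside

inside=yes margin=28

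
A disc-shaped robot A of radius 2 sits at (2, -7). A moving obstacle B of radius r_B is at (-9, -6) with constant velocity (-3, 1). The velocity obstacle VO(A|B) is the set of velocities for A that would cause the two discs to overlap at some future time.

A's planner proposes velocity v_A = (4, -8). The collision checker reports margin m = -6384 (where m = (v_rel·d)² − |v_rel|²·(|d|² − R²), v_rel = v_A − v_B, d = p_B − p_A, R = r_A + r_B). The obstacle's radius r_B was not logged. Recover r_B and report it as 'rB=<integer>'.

m = -6384
d = (-11, 1);  v_rel = (7, -9),  |v_rel|² = 130
v_rel×d = (7)·(1) − (-9)·(-11) = -92
since m = R²·130 − (-92)²:  R² = (8464 + -6384) / 130 = 16
R = √16 = 4  ⇒  r_B = 4 − 2 = 2

rB=2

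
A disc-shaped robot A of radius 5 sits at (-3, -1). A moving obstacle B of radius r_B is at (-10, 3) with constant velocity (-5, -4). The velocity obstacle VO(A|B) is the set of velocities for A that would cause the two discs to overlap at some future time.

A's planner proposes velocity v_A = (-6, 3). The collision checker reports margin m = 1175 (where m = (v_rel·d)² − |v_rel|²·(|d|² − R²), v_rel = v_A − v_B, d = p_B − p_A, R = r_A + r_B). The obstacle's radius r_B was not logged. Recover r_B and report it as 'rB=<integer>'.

m = 1175
d = (-7, 4);  v_rel = (-1, 7),  |v_rel|² = 50
v_rel×d = (-1)·(4) − (7)·(-7) = 45
since m = R²·50 − 45²:  R² = (2025 + 1175) / 50 = 64
R = √64 = 8  ⇒  r_B = 8 − 5 = 3

rB=3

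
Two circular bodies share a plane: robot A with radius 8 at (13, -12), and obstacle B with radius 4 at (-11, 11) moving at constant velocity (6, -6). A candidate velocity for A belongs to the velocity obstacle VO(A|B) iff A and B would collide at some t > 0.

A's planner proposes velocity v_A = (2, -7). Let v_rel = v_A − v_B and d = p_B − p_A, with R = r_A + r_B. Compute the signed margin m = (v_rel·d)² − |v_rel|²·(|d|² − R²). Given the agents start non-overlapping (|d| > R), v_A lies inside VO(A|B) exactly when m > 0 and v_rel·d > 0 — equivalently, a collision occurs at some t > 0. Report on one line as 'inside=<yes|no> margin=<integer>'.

d = (-24, 23),  |d|² = 1105;  R = 8+4 = 12,  c = 1105−12² = 961
v_rel = (-4, -1),  |v_rel|² = 17;  v_rel·d = (-4)·(-24) + (-1)·(23) = 73
17·t² − 146·t + 961 = 0  ⇒  m = 73² − 17·961 = -11008
m = -11008 < 0,  v_rel·d = 73 > 0  ⇒  outside

inside=no margin=-11008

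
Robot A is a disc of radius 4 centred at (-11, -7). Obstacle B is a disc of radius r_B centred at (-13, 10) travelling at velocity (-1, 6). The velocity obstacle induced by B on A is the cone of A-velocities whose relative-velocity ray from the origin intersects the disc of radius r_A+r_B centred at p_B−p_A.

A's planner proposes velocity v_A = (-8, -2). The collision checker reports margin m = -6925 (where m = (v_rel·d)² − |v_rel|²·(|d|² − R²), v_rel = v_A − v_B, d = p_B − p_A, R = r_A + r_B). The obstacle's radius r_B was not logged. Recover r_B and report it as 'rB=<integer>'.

m = -6925
d = (-2, 17);  v_rel = (-7, -8),  |v_rel|² = 113
v_rel×d = (-7)·(17) − (-8)·(-2) = -135
since m = R²·113 − (-135)²:  R² = (18225 + -6925) / 113 = 100
R = √100 = 10  ⇒  r_B = 10 − 4 = 6

rB=6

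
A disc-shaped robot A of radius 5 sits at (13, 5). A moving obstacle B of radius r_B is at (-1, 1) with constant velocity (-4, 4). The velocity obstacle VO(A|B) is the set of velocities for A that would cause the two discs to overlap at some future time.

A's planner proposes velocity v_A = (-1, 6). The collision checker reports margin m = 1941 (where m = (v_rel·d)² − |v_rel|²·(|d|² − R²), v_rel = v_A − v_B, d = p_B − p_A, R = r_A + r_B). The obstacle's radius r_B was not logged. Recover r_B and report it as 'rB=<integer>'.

m = 1941
d = (-14, -4);  v_rel = (3, 2),  |v_rel|² = 13
v_rel×d = (3)·(-4) − (2)·(-14) = 16
since m = R²·13 − 16²:  R² = (256 + 1941) / 13 = 169
R = √169 = 13  ⇒  r_B = 13 − 5 = 8

rB=8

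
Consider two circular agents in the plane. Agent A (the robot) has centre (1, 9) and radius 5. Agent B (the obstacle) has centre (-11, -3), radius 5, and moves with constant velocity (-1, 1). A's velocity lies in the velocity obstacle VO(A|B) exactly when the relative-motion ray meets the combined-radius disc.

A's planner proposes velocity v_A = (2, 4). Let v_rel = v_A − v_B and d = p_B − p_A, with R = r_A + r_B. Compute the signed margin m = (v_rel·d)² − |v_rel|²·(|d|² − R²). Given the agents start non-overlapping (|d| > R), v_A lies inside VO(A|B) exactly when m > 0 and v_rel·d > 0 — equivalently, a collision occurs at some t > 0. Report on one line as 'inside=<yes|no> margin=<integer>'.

d = (-12, -12),  |d|² = 288;  R = 5+5 = 10,  c = 288−10² = 188
v_rel = (3, 3),  |v_rel|² = 18;  v_rel·d = (3)·(-12) + (3)·(-12) = -72
18·t² + 144·t + 188 = 0  ⇒  m = (-72)² − 18·188 = 1800
m = 1800 > 0,  v_rel·d = -72 < 0  ⇒  outside

inside=no margin=1800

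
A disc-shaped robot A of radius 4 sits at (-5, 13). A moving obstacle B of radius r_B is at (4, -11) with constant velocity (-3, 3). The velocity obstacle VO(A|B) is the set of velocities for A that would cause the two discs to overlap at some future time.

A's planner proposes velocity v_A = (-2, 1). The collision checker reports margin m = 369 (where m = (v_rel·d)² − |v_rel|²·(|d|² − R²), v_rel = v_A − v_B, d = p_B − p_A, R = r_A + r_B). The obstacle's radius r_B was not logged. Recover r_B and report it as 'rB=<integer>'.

m = 369
d = (9, -24);  v_rel = (1, -2),  |v_rel|² = 5
v_rel×d = (1)·(-24) − (-2)·(9) = -6
since m = R²·5 − (-6)²:  R² = (36 + 369) / 5 = 81
R = √81 = 9  ⇒  r_B = 9 − 4 = 5

rB=5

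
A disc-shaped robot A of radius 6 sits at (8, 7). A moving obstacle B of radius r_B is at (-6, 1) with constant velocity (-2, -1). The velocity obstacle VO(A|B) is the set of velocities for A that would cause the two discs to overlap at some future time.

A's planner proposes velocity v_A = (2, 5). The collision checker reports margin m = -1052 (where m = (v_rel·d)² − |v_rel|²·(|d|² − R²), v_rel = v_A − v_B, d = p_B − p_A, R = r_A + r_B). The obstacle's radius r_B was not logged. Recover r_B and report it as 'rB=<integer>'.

m = -1052
d = (-14, -6);  v_rel = (4, 6),  |v_rel|² = 52
v_rel×d = (4)·(-6) − (6)·(-14) = 60
since m = R²·52 − 60²:  R² = (3600 + -1052) / 52 = 49
R = √49 = 7  ⇒  r_B = 7 − 6 = 1

rB=1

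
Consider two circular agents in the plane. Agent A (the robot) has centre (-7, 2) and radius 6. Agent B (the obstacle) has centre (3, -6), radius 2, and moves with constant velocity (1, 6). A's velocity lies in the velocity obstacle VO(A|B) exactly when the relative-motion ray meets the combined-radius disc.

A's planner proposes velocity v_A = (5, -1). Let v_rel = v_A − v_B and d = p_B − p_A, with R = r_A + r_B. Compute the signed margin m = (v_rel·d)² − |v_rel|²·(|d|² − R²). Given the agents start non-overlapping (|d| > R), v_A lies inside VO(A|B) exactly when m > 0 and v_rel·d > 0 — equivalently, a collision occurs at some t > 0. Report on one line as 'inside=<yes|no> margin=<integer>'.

d = (10, -8),  |d|² = 164;  R = 6+2 = 8,  c = 164−8² = 100
v_rel = (4, -7),  |v_rel|² = 65;  v_rel·d = (4)·(10) + (-7)·(-8) = 96
65·t² − 192·t + 100 = 0  ⇒  m = 96² − 65·100 = 2716
m = 2716 > 0,  v_rel·d = 96 > 0  ⇒  inside

inside=yes margin=2716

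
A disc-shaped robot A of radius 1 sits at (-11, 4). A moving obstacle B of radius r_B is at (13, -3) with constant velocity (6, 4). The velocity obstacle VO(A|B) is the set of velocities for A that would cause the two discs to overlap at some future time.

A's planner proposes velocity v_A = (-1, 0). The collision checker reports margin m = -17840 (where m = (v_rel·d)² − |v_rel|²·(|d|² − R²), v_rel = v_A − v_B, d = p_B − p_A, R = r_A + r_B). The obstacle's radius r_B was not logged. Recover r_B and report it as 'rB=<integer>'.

m = -17840
d = (24, -7);  v_rel = (-7, -4),  |v_rel|² = 65
v_rel×d = (-7)·(-7) − (-4)·(24) = 145
since m = R²·65 − 145²:  R² = (21025 + -17840) / 65 = 49
R = √49 = 7  ⇒  r_B = 7 − 1 = 6

rB=6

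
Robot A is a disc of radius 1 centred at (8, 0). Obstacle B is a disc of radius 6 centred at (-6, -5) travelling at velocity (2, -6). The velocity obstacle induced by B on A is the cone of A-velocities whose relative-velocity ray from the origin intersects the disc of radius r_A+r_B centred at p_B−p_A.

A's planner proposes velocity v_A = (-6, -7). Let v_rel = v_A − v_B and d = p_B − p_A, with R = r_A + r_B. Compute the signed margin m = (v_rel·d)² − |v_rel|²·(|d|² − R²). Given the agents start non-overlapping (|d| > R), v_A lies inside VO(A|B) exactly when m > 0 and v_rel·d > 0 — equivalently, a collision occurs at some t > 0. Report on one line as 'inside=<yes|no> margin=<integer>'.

d = (-14, -5),  |d|² = 221;  R = 1+6 = 7,  c = 221−7² = 172
v_rel = (-8, -1),  |v_rel|² = 65;  v_rel·d = (-8)·(-14) + (-1)·(-5) = 117
65·t² − 234·t + 172 = 0  ⇒  m = 117² − 65·172 = 2509
m = 2509 > 0,  v_rel·d = 117 > 0  ⇒  inside

inside=yes margin=2509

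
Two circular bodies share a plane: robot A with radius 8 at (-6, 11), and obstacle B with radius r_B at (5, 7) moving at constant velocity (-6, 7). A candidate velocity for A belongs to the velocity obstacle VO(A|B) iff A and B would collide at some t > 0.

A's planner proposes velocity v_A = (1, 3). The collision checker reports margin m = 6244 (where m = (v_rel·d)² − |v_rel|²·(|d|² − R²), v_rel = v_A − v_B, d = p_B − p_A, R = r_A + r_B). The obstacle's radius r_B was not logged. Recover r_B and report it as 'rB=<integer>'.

m = 6244
d = (11, -4);  v_rel = (7, -4),  |v_rel|² = 65
v_rel×d = (7)·(-4) − (-4)·(11) = 16
since m = R²·65 − 16²:  R² = (256 + 6244) / 65 = 100
R = √100 = 10  ⇒  r_B = 10 − 8 = 2

rB=2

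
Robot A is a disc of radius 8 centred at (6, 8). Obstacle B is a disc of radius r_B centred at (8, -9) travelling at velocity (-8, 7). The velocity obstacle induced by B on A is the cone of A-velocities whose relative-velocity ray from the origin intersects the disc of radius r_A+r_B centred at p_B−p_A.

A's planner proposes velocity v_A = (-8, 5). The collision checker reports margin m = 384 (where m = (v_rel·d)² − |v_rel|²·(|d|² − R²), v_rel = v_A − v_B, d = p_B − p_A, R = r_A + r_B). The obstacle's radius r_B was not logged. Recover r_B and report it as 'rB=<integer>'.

m = 384
d = (2, -17);  v_rel = (0, -2),  |v_rel|² = 4
v_rel×d = (0)·(-17) − (-2)·(2) = 4
since m = R²·4 − 4²:  R² = (16 + 384) / 4 = 100
R = √100 = 10  ⇒  r_B = 10 − 8 = 2

rB=2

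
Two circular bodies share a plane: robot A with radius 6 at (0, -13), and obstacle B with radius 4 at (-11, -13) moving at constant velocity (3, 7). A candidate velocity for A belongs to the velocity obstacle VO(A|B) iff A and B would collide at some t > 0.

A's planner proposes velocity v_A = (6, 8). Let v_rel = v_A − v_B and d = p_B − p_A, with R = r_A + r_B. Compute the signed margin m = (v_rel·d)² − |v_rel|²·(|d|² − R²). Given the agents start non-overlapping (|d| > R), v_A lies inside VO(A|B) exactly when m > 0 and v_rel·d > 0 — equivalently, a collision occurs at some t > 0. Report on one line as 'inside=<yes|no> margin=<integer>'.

d = (-11, 0),  |d|² = 121;  R = 6+4 = 10,  c = 121−10² = 21
v_rel = (3, 1),  |v_rel|² = 10;  v_rel·d = (3)·(-11) + (1)·(0) = -33
10·t² + 66·t + 21 = 0  ⇒  m = (-33)² − 10·21 = 879
m = 879 > 0,  v_rel·d = -33 < 0  ⇒  outside

inside=no margin=879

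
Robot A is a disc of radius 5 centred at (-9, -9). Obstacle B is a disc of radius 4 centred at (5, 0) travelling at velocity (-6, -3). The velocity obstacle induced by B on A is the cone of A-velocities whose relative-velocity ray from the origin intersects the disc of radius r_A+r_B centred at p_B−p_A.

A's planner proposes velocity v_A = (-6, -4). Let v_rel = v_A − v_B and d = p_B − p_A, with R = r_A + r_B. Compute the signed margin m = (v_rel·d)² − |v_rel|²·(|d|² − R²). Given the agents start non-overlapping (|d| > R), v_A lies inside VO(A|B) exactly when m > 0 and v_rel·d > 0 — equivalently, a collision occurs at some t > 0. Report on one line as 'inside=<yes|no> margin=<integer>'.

d = (14, 9),  |d|² = 277;  R = 5+4 = 9,  c = 277−9² = 196
v_rel = (0, -1),  |v_rel|² = 1;  v_rel·d = (0)·(14) + (-1)·(9) = -9
1·t² + 18·t + 196 = 0  ⇒  m = (-9)² − 1·196 = -115
m = -115 < 0,  v_rel·d = -9 < 0  ⇒  outside

inside=no margin=-115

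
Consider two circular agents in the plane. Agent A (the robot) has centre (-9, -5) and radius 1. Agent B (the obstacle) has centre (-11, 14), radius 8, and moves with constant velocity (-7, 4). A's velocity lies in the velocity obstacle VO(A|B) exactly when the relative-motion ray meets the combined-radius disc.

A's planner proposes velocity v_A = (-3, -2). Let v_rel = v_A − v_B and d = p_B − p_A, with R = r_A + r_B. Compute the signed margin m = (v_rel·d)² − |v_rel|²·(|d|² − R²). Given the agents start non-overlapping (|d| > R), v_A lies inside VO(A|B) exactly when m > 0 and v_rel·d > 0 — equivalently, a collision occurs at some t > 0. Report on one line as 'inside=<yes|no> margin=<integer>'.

d = (-2, 19),  |d|² = 365;  R = 1+8 = 9,  c = 365−9² = 284
v_rel = (4, -6),  |v_rel|² = 52;  v_rel·d = (4)·(-2) + (-6)·(19) = -122
52·t² + 244·t + 284 = 0  ⇒  m = (-122)² − 52·284 = 116
m = 116 > 0,  v_rel·d = -122 < 0  ⇒  outside

inside=no margin=116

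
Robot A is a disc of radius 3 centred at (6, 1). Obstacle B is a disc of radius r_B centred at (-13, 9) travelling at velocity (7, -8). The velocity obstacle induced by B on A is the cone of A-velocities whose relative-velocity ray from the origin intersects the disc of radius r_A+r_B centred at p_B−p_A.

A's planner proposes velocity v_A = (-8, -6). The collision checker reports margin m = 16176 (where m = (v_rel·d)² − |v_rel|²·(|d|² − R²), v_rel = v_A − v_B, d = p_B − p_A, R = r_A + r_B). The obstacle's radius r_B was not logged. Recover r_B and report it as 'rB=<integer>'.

m = 16176
d = (-19, 8);  v_rel = (-15, 2),  |v_rel|² = 229
v_rel×d = (-15)·(8) − (2)·(-19) = -82
since m = R²·229 − (-82)²:  R² = (6724 + 16176) / 229 = 100
R = √100 = 10  ⇒  r_B = 10 − 3 = 7

rB=7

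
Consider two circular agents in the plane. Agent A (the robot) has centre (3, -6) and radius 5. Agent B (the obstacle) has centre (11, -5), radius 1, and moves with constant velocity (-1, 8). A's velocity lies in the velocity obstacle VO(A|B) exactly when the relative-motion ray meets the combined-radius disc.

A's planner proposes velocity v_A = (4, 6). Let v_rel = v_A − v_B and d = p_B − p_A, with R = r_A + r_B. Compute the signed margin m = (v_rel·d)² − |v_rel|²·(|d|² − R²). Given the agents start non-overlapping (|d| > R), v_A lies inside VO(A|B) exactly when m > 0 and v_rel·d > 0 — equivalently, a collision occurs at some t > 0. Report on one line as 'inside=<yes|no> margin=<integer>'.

d = (8, 1),  |d|² = 65;  R = 5+1 = 6,  c = 65−6² = 29
v_rel = (5, -2),  |v_rel|² = 29;  v_rel·d = (5)·(8) + (-2)·(1) = 38
29·t² − 76·t + 29 = 0  ⇒  m = 38² − 29·29 = 603
m = 603 > 0,  v_rel·d = 38 > 0  ⇒  inside

inside=yes margin=603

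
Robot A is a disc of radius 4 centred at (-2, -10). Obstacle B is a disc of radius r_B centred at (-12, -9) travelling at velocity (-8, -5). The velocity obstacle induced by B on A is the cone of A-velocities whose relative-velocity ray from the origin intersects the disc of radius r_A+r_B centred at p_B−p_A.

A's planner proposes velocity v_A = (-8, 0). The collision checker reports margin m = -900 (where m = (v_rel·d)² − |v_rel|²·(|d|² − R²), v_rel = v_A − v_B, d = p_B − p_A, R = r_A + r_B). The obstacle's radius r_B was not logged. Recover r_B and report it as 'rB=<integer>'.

m = -900
d = (-10, 1);  v_rel = (0, 5),  |v_rel|² = 25
v_rel×d = (0)·(1) − (5)·(-10) = 50
since m = R²·25 − 50²:  R² = (2500 + -900) / 25 = 64
R = √64 = 8  ⇒  r_B = 8 − 4 = 4

rB=4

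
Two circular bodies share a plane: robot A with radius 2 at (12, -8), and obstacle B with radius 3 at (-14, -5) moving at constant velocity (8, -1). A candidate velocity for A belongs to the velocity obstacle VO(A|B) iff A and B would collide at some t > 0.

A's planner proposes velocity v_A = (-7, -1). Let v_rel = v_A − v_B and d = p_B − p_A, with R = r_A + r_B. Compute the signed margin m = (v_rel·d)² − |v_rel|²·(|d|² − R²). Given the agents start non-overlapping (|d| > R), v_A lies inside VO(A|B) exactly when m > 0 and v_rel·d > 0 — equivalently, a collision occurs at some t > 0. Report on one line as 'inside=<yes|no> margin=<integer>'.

d = (-26, 3),  |d|² = 685;  R = 2+3 = 5,  c = 685−5² = 660
v_rel = (-15, 0),  |v_rel|² = 225;  v_rel·d = (-15)·(-26) + (0)·(3) = 390
225·t² − 780·t + 660 = 0  ⇒  m = 390² − 225·660 = 3600
m = 3600 > 0,  v_rel·d = 390 > 0  ⇒  inside

inside=yes margin=3600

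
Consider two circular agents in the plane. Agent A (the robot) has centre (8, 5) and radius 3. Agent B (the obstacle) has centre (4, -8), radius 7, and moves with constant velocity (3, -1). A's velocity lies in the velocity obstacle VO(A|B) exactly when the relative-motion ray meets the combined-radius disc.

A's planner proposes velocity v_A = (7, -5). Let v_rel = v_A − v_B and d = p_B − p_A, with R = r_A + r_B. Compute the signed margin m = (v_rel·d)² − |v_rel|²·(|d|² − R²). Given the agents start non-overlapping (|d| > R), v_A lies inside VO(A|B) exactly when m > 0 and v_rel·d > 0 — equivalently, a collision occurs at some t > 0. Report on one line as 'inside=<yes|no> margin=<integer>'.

d = (-4, -13),  |d|² = 185;  R = 3+7 = 10,  c = 185−10² = 85
v_rel = (4, -4),  |v_rel|² = 32;  v_rel·d = (4)·(-4) + (-4)·(-13) = 36
32·t² − 72·t + 85 = 0  ⇒  m = 36² − 32·85 = -1424
m = -1424 < 0,  v_rel·d = 36 > 0  ⇒  outside

inside=no margin=-1424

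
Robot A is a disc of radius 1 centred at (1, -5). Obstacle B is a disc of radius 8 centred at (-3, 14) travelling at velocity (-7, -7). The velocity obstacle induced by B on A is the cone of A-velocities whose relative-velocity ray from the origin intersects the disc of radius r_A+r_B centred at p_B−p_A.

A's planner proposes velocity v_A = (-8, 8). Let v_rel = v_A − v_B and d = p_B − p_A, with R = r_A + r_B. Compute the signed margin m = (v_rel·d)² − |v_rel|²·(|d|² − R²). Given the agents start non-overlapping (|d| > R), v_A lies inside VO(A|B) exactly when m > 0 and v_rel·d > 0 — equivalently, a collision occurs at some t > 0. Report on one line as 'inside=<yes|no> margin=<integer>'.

d = (-4, 19),  |d|² = 377;  R = 1+8 = 9,  c = 377−9² = 296
v_rel = (-1, 15),  |v_rel|² = 226;  v_rel·d = (-1)·(-4) + (15)·(19) = 289
226·t² − 578·t + 296 = 0  ⇒  m = 289² − 226·296 = 16625
m = 16625 > 0,  v_rel·d = 289 > 0  ⇒  inside

inside=yes margin=16625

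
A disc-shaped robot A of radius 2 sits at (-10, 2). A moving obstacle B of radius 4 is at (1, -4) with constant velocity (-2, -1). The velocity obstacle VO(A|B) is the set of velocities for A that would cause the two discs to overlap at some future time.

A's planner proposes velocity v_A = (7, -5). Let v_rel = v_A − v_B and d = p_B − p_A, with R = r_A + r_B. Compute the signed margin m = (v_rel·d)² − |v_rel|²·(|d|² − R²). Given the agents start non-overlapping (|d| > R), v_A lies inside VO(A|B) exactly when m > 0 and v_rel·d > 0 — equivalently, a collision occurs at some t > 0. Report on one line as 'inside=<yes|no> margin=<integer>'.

d = (11, -6),  |d|² = 157;  R = 2+4 = 6,  c = 157−6² = 121
v_rel = (9, -4),  |v_rel|² = 97;  v_rel·d = (9)·(11) + (-4)·(-6) = 123
97·t² − 246·t + 121 = 0  ⇒  m = 123² − 97·121 = 3392
m = 3392 > 0,  v_rel·d = 123 > 0  ⇒  inside

inside=yes margin=3392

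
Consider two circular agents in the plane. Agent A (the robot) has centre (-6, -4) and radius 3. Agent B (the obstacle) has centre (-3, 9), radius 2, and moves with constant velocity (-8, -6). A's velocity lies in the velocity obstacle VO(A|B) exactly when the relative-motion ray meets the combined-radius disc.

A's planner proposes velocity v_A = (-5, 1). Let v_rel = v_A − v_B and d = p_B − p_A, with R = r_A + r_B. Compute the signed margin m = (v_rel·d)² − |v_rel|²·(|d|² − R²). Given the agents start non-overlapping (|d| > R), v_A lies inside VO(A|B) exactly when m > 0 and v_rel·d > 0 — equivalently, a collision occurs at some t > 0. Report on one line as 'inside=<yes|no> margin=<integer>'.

d = (3, 13),  |d|² = 178;  R = 3+2 = 5,  c = 178−5² = 153
v_rel = (3, 7),  |v_rel|² = 58;  v_rel·d = (3)·(3) + (7)·(13) = 100
58·t² − 200·t + 153 = 0  ⇒  m = 100² − 58·153 = 1126
m = 1126 > 0,  v_rel·d = 100 > 0  ⇒  inside

inside=yes margin=1126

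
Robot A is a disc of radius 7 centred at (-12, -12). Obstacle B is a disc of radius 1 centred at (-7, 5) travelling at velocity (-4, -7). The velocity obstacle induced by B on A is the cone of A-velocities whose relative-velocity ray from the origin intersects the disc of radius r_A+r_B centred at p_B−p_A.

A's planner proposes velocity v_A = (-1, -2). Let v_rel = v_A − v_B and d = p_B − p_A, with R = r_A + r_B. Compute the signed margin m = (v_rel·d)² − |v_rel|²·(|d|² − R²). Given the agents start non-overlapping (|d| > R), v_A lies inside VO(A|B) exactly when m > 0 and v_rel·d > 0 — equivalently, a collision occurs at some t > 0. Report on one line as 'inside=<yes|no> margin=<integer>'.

d = (5, 17),  |d|² = 314;  R = 7+1 = 8,  c = 314−8² = 250
v_rel = (3, 5),  |v_rel|² = 34;  v_rel·d = (3)·(5) + (5)·(17) = 100
34·t² − 200·t + 250 = 0  ⇒  m = 100² − 34·250 = 1500
m = 1500 > 0,  v_rel·d = 100 > 0  ⇒  inside

inside=yes margin=1500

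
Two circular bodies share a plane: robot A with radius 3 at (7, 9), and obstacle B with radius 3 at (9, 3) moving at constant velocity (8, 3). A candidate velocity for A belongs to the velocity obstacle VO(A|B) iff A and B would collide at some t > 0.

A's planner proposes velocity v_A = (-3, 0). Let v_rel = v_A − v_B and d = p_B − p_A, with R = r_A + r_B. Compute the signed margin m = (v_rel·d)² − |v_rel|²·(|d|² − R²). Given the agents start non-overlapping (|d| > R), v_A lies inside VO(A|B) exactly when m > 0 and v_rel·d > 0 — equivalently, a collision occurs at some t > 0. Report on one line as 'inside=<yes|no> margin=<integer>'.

d = (2, -6),  |d|² = 40;  R = 3+3 = 6,  c = 40−6² = 4
v_rel = (-11, -3),  |v_rel|² = 130;  v_rel·d = (-11)·(2) + (-3)·(-6) = -4
130·t² + 8·t + 4 = 0  ⇒  m = (-4)² − 130·4 = -504
m = -504 < 0,  v_rel·d = -4 < 0  ⇒  outside

inside=no margin=-504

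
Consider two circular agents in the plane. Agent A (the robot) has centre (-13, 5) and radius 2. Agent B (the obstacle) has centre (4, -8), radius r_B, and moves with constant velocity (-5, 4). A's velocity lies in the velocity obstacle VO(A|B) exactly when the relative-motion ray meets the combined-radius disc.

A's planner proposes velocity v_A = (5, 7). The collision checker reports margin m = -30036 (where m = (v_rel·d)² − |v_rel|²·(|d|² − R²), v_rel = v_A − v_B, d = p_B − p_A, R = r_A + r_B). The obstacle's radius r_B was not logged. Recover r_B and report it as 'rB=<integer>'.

m = -30036
d = (17, -13);  v_rel = (10, 3),  |v_rel|² = 109
v_rel×d = (10)·(-13) − (3)·(17) = -181
since m = R²·109 − (-181)²:  R² = (32761 + -30036) / 109 = 25
R = √25 = 5  ⇒  r_B = 5 − 2 = 3

rB=3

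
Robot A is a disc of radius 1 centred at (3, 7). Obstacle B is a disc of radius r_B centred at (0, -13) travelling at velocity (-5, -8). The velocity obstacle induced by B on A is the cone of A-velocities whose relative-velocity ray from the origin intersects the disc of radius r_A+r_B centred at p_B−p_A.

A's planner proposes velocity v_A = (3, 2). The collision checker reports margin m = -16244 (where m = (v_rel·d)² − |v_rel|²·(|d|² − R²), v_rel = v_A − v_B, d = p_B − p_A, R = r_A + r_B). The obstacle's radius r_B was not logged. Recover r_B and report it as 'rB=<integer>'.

m = -16244
d = (-3, -20);  v_rel = (8, 10),  |v_rel|² = 164
v_rel×d = (8)·(-20) − (10)·(-3) = -130
since m = R²·164 − (-130)²:  R² = (16900 + -16244) / 164 = 4
R = √4 = 2  ⇒  r_B = 2 − 1 = 1

rB=1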